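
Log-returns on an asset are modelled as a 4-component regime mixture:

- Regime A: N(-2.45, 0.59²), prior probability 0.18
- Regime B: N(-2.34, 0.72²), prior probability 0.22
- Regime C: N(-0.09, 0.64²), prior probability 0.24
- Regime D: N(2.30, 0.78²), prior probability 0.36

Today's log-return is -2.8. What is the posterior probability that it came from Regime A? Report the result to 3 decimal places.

0.507

By Bayes' theorem, P(k | x) = P(Z=k) f_k(x) / Σ_j P(Z=j) f_j(x).
Evaluate each component's likelihood at the observed value:
  f_A = (1/(0.59·√(2π)))·exp(−(-2.8−-2.45)²/(2·0.59²)) = 0.676173·exp(-0.17596) = 0.567077
  f_B = (1/(0.72·√(2π)))·exp(−(-2.8−-2.34)²/(2·0.72²)) = 0.554087·exp(-0.20409) = 0.451796
  f_C = (1/(0.64·√(2π)))·exp(−(-2.8−-0.09)²/(2·0.64²)) = 0.623347·exp(-8.96497) = 7.967e-05
  f_D = (1/(0.78·√(2π)))·exp(−(-2.8−2.30)²/(2·0.78²)) = 0.511464·exp(-21.37574) = 2.66348e-10
Prior × likelihood for each component:
  P(Z=A)·f_A = 0.18 × 0.567077 = 0.102074
  P(Z=B)·f_B = 0.22 × 0.451796 = 0.0993952
  P(Z=C)·f_C = 0.24 × 7.967e-05 = 1.91208e-05
  P(Z=D)·f_D = 0.36 × 2.66348e-10 = 9.58853e-11
Normaliser: 0.102074 + 0.0993952 + 1.91208e-05 + 9.58853e-11 = 0.201488
Responsibility of Regime A: 0.102074 / 0.201488 ≈ 0.507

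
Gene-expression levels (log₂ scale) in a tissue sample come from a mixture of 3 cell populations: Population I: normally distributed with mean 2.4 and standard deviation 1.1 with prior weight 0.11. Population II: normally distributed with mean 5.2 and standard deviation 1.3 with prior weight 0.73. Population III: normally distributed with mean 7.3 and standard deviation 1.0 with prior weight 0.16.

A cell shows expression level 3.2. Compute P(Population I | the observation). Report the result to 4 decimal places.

By Bayes' theorem, P(k | x) = π_k f_k(x) / Σ_j π_j f_j(x).
Evaluate each component's likelihood at the observed value:
  L_I = (1/(1.1·√(2π)))·exp(−(3.2−2.4)²/(2·1.1²)) = 0.362675·exp(-0.26446) = 0.278396
  L_II = (1/(1.3·√(2π)))·exp(−(3.2−5.2)²/(2·1.3²)) = 0.306879·exp(-1.18343) = 0.0939742
  L_III = (1/(1.0·√(2π)))·exp(−(3.2−7.3)²/(2·1.0²)) = 0.398942·exp(-8.40500) = 8.92617e-05
Weight by the priors:
  π_I·L_I = 0.11 × 0.278396 = 0.0306235
  π_II·L_II = 0.73 × 0.0939742 = 0.0686012
  π_III·L_III = 0.16 × 8.92617e-05 = 1.42819e-05
Evidence: 0.0306235 + 0.0686012 + 1.42819e-05 = 0.099239
P(Population I | data) ≈ 0.3086

0.3086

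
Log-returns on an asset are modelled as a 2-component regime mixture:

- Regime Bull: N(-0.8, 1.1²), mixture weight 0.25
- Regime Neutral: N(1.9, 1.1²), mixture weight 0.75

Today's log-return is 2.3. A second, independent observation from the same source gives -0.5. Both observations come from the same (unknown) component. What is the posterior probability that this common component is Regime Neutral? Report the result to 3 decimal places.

The responsibility of component k is π_k f_k(x) divided by Σ_j π_j f_j(x).
Since both observations come from the same component, the likelihood for component k is f_k(x₁)·f_k(x₂).
  p_Bull = [(1/(1.1·√(2π)))·exp(−(2.3−-0.8)²/(2·1.1²)) = 0.362675·exp(-3.97107) = 0.00683757] × [0.349435] = 0.00238928
  p_Neutral = [(1/(1.1·√(2π)))·exp(−(2.3−1.9)²/(2·1.1²)) = 0.362675·exp(-0.06612) = 0.339472] × [0.0335602] = 0.0113927
Unnormalised posteriors:
  π_Bull·p_Bull = 0.25 × 0.00238928 = 0.000597321
  π_Neutral·p_Neutral = 0.75 × 0.0113927 = 0.00854456
Normaliser: 0.000597321 + 0.00854456 = 0.00914188
P(Regime Neutral | data) ≈ 0.935

0.935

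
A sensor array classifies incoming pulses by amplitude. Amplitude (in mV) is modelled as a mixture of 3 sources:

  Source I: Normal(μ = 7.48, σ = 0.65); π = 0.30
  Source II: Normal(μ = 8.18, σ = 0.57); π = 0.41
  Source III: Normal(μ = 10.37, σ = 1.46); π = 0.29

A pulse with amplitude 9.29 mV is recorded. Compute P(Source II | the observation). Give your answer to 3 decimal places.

By Bayes' theorem, P(k | x) = π_k f_k(x) / Σ_j π_j f_j(x).
Evaluate each component's likelihood at the observed value:
  f_I = 0.0127122
  f_II = 0.10509
  f_III = 0.207843
Unnormalised posteriors:
  π_I·f_I = 0.30 × 0.0127122 = 0.00381365
  π_II·f_II = 0.41 × 0.10509 = 0.0430868
  π_III·f_III = 0.29 × 0.207843 = 0.0602745
Normaliser: 0.00381365 + 0.0430868 + 0.0602745 = 0.107175
P(Source II | 9.29 mV) = 0.0430868 / 0.107175 ≈ 0.402

0.402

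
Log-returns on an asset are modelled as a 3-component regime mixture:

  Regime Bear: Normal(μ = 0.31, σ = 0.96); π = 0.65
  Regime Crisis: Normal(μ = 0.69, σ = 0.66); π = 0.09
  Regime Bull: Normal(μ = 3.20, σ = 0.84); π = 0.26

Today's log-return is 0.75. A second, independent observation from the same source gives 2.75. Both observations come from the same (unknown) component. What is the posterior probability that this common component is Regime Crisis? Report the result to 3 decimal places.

Posterior ∝ prior × likelihood, so P(k | x) ∝ π_k f_k(x); normalise over all components.
Since both observations come from the same component, the likelihood for component k is f_k(x₁)·f_k(x₂).
  f_Bear = [0.37413] × [0.0164381] = 0.00615
  f_Crisis = [0.601965] × [0.00463367] = 0.00278931
  f_Bull = [0.00675105] × [0.411445] = 0.00277769
Prior × likelihood for each component:
  π_Bear·f_Bear = 0.65 × 0.00615 = 0.0039975
  π_Crisis·f_Crisis = 0.09 × 0.00278931 = 0.000251038
  π_Bull·f_Bull = 0.26 × 0.00277769 = 0.000722198
Marginal: 0.0039975 + 0.000251038 + 0.000722198 = 0.00497074
So the posterior for Regime Crisis is 0.000251038 / 0.00497074 ≈ 0.051.

0.051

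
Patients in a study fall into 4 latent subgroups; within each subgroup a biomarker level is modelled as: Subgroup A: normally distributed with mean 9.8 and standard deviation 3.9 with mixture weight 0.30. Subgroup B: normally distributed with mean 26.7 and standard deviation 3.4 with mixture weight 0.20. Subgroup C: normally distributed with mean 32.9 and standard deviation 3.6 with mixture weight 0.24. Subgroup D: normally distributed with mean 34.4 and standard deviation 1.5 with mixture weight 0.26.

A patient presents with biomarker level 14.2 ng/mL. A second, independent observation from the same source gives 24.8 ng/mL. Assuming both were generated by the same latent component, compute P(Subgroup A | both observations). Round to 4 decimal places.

By Bayes' theorem, P(k | x) = π_k f_k(x) / Σ_j π_j f_j(x).
Since both observations come from the same component, the likelihood for component k is f_k(x₁)·f_k(x₂).
  f_A = [0.0541315] × [6.27492e-05] = 3.39671e-06
  f_B = [0.000136262] × [0.100374] = 1.36771e-05
  f_C = [1.5328e-07] × [0.00881657] = 1.3514e-09
  f_D = [1.10898e-40] × [3.39209e-10] = 3.76178e-50
Prior × likelihood for each component:
  π_A·f_A = 0.30 × 3.39671e-06 = 1.01901e-06
  π_B·f_B = 0.20 × 1.36771e-05 = 2.73542e-06
  π_C·f_C = 0.24 × 1.3514e-09 = 3.24337e-10
  π_D·f_D = 0.26 × 3.76178e-50 = 9.78062e-51
Denominator: 1.01901e-06 + 2.73542e-06 + 3.24337e-10 + 9.78062e-51 = 3.75476e-06
P(Subgroup A | x) = 1.01901e-06 / 3.75476e-06 ≈ 0.2714

0.2714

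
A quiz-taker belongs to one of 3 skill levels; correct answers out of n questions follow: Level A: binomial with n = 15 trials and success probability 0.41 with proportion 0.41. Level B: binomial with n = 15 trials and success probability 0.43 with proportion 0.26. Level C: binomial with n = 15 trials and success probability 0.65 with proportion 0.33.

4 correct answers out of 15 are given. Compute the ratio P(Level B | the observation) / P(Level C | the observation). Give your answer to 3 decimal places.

32.252

Posterior odds = (P(Z=i) f_i(x)) / (P(Z=j) f_j(x)); the normalising sum cancels.
Binomial probabilities:
  L_A = C(15,4)·0.41^4·0.59^11 = 1365·0.0282576·0.00301559 = 0.116316
  L_B = C(15,4)·0.43^4·0.57^11 = 1365·0.034188·0.00206359 = 0.0963008
  L_C = C(15,4)·0.65^4·0.35^11 = 1365·0.178506·9.65492e-06 = 0.00235253
Posterior odds = (P(Z=B)·L_B) / (P(Z=C)·L_C) = (0.26·0.0963008) / (0.33·0.00235253) = 0.0250382 / 0.000776334 ≈ 32.252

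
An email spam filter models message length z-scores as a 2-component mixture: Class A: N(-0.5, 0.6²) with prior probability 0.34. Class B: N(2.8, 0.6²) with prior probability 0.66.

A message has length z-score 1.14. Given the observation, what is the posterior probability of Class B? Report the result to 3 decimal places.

0.639

Apply Bayes' rule: the posterior for each component is proportional to its prior times its likelihood at x.
Component likelihoods at x = 1.14:
  p_A = (1/(0.6·√(2π)))·exp(−(1.14−-0.5)²/(2·0.6²)) = 0.664904·exp(-3.73556) = 0.0158645
  p_B = (1/(0.6·√(2π)))·exp(−(1.14−2.8)²/(2·0.6²)) = 0.664904·exp(-3.82722) = 0.014475
Unnormalised posteriors:
  π_A·p_A = 0.34 × 0.0158645 = 0.00539395
  π_B·p_B = 0.66 × 0.014475 = 0.00955347
Evidence: 0.00539395 + 0.00955347 = 0.0149474
Responsibility of Class B: 0.00955347 / 0.0149474 ≈ 0.639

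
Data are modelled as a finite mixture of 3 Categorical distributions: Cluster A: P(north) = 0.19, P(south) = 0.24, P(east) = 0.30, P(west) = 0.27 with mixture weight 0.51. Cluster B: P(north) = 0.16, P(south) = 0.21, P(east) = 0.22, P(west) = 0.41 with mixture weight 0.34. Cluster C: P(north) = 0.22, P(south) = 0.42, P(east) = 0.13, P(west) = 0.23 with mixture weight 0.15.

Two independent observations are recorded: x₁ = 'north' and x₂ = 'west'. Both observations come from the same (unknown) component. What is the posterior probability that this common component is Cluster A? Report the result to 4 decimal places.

The responsibility of component k is π_k f_k(x) divided by Σ_j π_j f_j(x).
Since both observations come from the same component, the likelihood for component k is f_k(x₁)·f_k(x₂).
  f_A = [P(north | comp) = 0.19] × [0.27] = 0.0513
  f_B = [P(north | comp) = 0.16] × [0.41] = 0.0656
  f_C = [P(north | comp) = 0.22] × [0.23] = 0.0506
Multiply by the mixture weights:
  π_A·f_A = 0.51 × 0.0513 = 0.026163
  π_B·f_B = 0.34 × 0.0656 = 0.022304
  π_C·f_C = 0.15 × 0.0506 = 0.00759
Denominator: 0.026163 + 0.022304 + 0.00759 = 0.056057
P(Cluster A | data) ≈ 0.4667

0.4667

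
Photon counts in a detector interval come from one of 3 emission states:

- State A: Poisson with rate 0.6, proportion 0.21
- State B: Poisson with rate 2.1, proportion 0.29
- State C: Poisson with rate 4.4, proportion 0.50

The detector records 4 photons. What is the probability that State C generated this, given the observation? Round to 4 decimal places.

0.7653

Apply Bayes' rule: the posterior for each component is proportional to its prior times its likelihood at x.
Poisson probabilities:
  f_A = 0.00296358
  f_B = 0.099231
  f_C = 0.191736
Prior × likelihood for each component:
  π_A·f_A = 0.21 × 0.00296358 = 0.000622352
  π_B·f_B = 0.29 × 0.099231 = 0.028777
  π_C·f_C = 0.50 × 0.191736 = 0.095868
Normaliser: 0.000622352 + 0.028777 + 0.095868 = 0.125267
So the posterior for State C is 0.095868 / 0.125267 ≈ 0.7653.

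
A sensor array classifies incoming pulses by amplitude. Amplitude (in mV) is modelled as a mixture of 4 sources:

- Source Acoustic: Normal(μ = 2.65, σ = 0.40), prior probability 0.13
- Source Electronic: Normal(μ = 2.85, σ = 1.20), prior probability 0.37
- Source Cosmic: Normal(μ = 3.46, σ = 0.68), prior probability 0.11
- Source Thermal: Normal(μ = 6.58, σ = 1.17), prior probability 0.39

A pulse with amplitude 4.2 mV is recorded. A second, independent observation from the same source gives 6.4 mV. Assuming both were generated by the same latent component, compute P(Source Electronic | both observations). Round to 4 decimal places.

By Bayes' theorem, P(k | x) = w_k f_k(x) / Σ_j w_j f_j(x).
Since both observations come from the same component, the likelihood for component k is f_k(x₁)·f_k(x₂).
  p_Acoustic = [(1/(0.40·√(2π)))·exp(−(4.2−2.65)²/(2·0.40²)) = 0.997356·exp(-7.50781) = 0.000547329] × [8.19678e-20] = 4.48634e-23
  p_Electronic = [(1/(1.20·√(2π)))·exp(−(4.2−2.85)²/(2·1.20²)) = 0.332452·exp(-0.63281) = 0.176564] × [0.00418132] = 0.00073827
  p_Cosmic = [(1/(0.68·√(2π)))·exp(−(4.2−3.46)²/(2·0.68²)) = 0.586680·exp(-0.59213) = 0.324521] × [5.12021e-05] = 1.66162e-05
  p_Thermal = [(1/(1.17·√(2π)))·exp(−(4.2−6.58)²/(2·1.17²)) = 0.340976·exp(-2.06896) = 0.0430711] × [0.336965] = 0.0145135
Unnormalised posteriors:
  w_Acoustic·p_Acoustic = 0.13 × 4.48634e-23 = 5.83224e-24
  w_Electronic·p_Electronic = 0.37 × 0.00073827 = 0.00027316
  w_Cosmic·p_Cosmic = 0.11 × 1.66162e-05 = 1.82778e-06
  w_Thermal·p_Thermal = 0.39 × 0.0145135 = 0.00566025
Denominator: 5.83224e-24 + 0.00027316 + 1.82778e-06 + 0.00566025 = 0.00593523
Responsibility of Source Electronic: 0.00027316 / 0.00593523 ≈ 0.0460

0.0460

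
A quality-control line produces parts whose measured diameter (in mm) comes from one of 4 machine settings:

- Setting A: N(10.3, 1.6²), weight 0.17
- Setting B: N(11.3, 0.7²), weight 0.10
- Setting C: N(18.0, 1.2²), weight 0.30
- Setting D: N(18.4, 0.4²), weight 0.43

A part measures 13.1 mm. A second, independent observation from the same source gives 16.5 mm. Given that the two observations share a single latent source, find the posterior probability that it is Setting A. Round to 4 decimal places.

P(component k | x) = P(Z=k)·f_k(x) / marginal(x), where marginal(x) = Σ_j P(Z=j)·f_j(x).
Since both observations come from the same component, the likelihood for component k is f_k(x₁)·f_k(x₂).
  f_A = [0.0539233] × [0.000136832] = 7.37845e-06
  f_B = [0.0208921] × [5.92693e-13] = 1.23826e-14
  f_C = [7.96343e-05] × [0.152208] = 1.21209e-05
  f_D = [7.51515e-39] × [1.25738e-05] = 9.44937e-44
Prior × likelihood for each component:
  P(Z=A)·f_A = 0.17 × 7.37845e-06 = 1.25434e-06
  P(Z=B)·f_B = 0.10 × 1.23826e-14 = 1.23826e-15
  P(Z=C)·f_C = 0.30 × 1.21209e-05 = 3.63628e-06
  P(Z=D)·f_D = 0.43 × 9.44937e-44 = 4.06323e-44
Marginal: 1.25434e-06 + 1.23826e-15 + 3.63628e-06 + 4.06323e-44 = 4.89062e-06
P(Setting A | x) = 1.25434e-06 / 4.89062e-06 ≈ 0.2565

0.2565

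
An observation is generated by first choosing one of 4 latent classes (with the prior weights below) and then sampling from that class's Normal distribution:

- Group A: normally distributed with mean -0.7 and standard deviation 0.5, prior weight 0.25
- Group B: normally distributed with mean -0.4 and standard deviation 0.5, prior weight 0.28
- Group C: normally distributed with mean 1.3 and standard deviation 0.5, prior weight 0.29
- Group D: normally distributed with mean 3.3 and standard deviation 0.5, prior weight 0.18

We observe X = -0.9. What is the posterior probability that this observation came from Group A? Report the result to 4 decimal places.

0.5760

Posterior ∝ prior × likelihood, so P(k | x) ∝ π_k f_k(x); normalise over all components.
Evaluate each component's likelihood at the observed value:
  L_A = (1/(0.5·√(2π)))·exp(−(-0.9−-0.7)²/(2·0.5²)) = 0.797885·exp(-0.08000) = 0.73654
  L_B = (1/(0.5·√(2π)))·exp(−(-0.9−-0.4)²/(2·0.5²)) = 0.797885·exp(-0.50000) = 0.483941
  L_C = (1/(0.5·√(2π)))·exp(−(-0.9−1.3)²/(2·0.5²)) = 0.797885·exp(-9.68000) = 4.98849e-05
  L_D = (1/(0.5·√(2π)))·exp(−(-0.9−3.3)²/(2·0.5²)) = 0.797885·exp(-35.28000) = 3.80216e-16
Multiply by the mixture weights:
  π_A·L_A = 0.25 × 0.73654 = 0.184135
  π_B·L_B = 0.28 × 0.483941 = 0.135504
  π_C·L_C = 0.29 × 4.98849e-05 = 1.44666e-05
  π_D·L_D = 0.18 × 3.80216e-16 = 6.84389e-17
Marginal: 0.184135 + 0.135504 + 1.44666e-05 + 6.84389e-17 = 0.319653
So the posterior for Group A is 0.184135 / 0.319653 ≈ 0.5760.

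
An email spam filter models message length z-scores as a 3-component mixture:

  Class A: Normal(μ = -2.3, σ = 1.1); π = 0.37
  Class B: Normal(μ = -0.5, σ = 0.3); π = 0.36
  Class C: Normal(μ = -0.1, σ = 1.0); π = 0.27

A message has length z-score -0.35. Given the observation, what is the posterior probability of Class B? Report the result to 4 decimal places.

By Bayes' theorem, P(k | x) = P(Z=k) f_k(x) / Σ_j P(Z=j) f_j(x).
Normal densities:
  f_A = 0.0753562
  f_B = 1.17355
  f_C = 0.386668
Weight by the priors:
  P(Z=A)·f_A = 0.37 × 0.0753562 = 0.0278818
  P(Z=B)·f_B = 0.36 × 1.17355 = 0.422478
  P(Z=C)·f_C = 0.27 × 0.386668 = 0.1044
Normaliser: 0.0278818 + 0.422478 + 0.1044 = 0.554761
P(Class B | the observation) = 0.422478 / 0.554761 ≈ 0.7616

0.7616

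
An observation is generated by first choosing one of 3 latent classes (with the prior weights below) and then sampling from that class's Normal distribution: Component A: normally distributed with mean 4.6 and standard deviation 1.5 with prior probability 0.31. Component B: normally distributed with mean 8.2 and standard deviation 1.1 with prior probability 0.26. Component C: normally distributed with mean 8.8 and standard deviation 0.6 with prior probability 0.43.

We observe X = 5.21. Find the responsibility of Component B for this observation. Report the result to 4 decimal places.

0.0300

P(component k | x) = w_k·f_k(x) / marginal(x), where marginal(x) = Σ_j w_j·f_j(x).
Evaluate each component's likelihood at the observed value:
  L_A = (1/(1.5·√(2π)))·exp(−(5.21−4.6)²/(2·1.5²)) = 0.265962·exp(-0.08269) = 0.244854
  L_B = (1/(1.1·√(2π)))·exp(−(5.21−8.2)²/(2·1.1²)) = 0.362675·exp(-3.69426) = 0.00901825
  L_C = (1/(0.6·√(2π)))·exp(−(5.21−8.8)²/(2·0.6²)) = 0.664904·exp(-17.90014) = 1.11899e-08
Multiply by the mixture weights:
  w_A·L_A = 0.31 × 0.244854 = 0.0759048
  w_B·L_B = 0.26 × 0.00901825 = 0.00234475
  w_C·L_C = 0.43 × 1.11899e-08 = 4.81167e-09
Marginal: 0.0759048 + 0.00234475 + 4.81167e-09 = 0.0782495
So the posterior for Component B is 0.00234475 / 0.0782495 ≈ 0.0300.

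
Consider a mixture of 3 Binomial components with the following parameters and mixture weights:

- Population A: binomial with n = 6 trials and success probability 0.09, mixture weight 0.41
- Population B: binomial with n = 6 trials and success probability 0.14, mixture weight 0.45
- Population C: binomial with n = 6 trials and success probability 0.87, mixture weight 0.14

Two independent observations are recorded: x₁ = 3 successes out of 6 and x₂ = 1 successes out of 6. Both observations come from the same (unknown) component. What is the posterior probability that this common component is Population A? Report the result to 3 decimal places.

0.196

Posterior ∝ prior × likelihood, so P(k | x) ∝ P(Z=k) f_k(x); normalise over all components.
Since both observations come from the same component, the likelihood for component k is f_k(x₁)·f_k(x₂).
  p_A = [0.0109871] × [0.336977] = 0.00370239
  p_B = [0.0349068] × [0.395159] = 0.0137937
  p_C = [0.0289346] × [0.000193815] = 5.60796e-06
Multiply by the mixture weights:
  P(Z=A)·p_A = 0.41 × 0.00370239 = 0.00151798
  P(Z=B)·p_B = 0.45 × 0.0137937 = 0.00620717
  P(Z=C)·p_C = 0.14 × 5.60796e-06 = 7.85115e-07
Denominator: 0.00151798 + 0.00620717 + 7.85115e-07 = 0.00772593
Responsibility of Population A: 0.00151798 / 0.00772593 ≈ 0.196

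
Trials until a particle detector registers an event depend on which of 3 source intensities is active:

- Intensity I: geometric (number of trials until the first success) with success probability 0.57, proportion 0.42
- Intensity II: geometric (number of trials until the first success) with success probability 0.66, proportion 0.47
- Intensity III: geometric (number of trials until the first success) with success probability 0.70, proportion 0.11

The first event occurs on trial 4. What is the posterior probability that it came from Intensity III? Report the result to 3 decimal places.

0.062

P(component k | x) = P(Z=k)·f_k(x) / marginal(x), where marginal(x) = Σ_j P(Z=j)·f_j(x).
Geometric probabilities:
  f_I = 0.045319
  f_II = 0.0259406
  f_III = 0.0189
Weight by the priors:
  P(Z=I)·f_I = 0.42 × 0.045319 = 0.019034
  P(Z=II)·f_II = 0.47 × 0.0259406 = 0.0121921
  P(Z=III)·f_III = 0.11 × 0.0189 = 0.002079
Evidence: 0.019034 + 0.0121921 + 0.002079 = 0.0333051
So the posterior for Intensity III is 0.002079 / 0.0333051 ≈ 0.062.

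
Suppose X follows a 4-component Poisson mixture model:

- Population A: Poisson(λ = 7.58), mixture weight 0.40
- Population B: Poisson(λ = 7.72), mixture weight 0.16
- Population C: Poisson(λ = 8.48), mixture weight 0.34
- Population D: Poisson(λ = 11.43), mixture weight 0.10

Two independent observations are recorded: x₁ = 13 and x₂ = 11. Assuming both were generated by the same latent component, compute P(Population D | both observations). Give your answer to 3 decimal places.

By Bayes' theorem, P(k | x) = P(Z=k) f_k(x) / Σ_j P(Z=j) f_j(x).
Since both observations come from the same component, the likelihood for component k is f_k(x₁)·f_k(x₂).
  L_A = [e^(−7.58)·7.58^13/13! = 0.0223598] × [0.060709] = 0.00135744
  L_B = [e^(−7.72)·7.72^13/13! = 0.0246599] × [0.0645478] = 0.00159174
  L_C = [e^(−8.48)·8.48^13/13! = 0.0390885] × [0.0847972] = 0.00331459
  L_D = [e^(−11.43)·11.43^13/13! = 0.0991596] × [0.118404] = 0.0117409
Weight by the priors:
  P(Z=A)·L_A = 0.40 × 0.00135744 = 0.000542976
  P(Z=B)·L_B = 0.16 × 0.00159174 = 0.000254679
  P(Z=C)·L_C = 0.34 × 0.00331459 = 0.00112696
  P(Z=D)·L_D = 0.10 × 0.0117409 = 0.00117409
Evidence: 0.000542976 + 0.000254679 + 0.00112696 + 0.00117409 = 0.00309871
Responsibility of Population D: 0.00117409 / 0.00309871 ≈ 0.379

0.379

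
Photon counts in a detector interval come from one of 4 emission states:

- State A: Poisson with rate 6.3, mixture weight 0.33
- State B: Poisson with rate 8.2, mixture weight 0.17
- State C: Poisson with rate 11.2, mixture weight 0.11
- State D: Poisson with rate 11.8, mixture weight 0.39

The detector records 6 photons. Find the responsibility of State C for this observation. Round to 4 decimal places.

0.0472

Posterior ∝ prior × likelihood, so P(k | x) ∝ w_k f_k(x); normalise over all components.
Evaluate each component's likelihood at the observed value:
  p_A = e^(−6.3)·6.3^6/6! = 0.159461
  p_B = e^(−8.2)·8.2^6/6! = 0.115967
  p_C = e^(−11.2)·11.2^6/6! = 0.0374867
  p_D = e^(−11.8)·11.8^6/6! = 0.0281374
Weight by the priors:
  w_A·p_A = 0.33 × 0.159461 = 0.0526223
  w_B·p_B = 0.17 × 0.115967 = 0.0197145
  w_C·p_C = 0.11 × 0.0374867 = 0.00412354
  w_D·p_D = 0.39 × 0.0281374 = 0.0109736
Denominator: 0.0526223 + 0.0197145 + 0.00412354 + 0.0109736 = 0.0874339
Responsibility of State C: 0.00412354 / 0.0874339 ≈ 0.0472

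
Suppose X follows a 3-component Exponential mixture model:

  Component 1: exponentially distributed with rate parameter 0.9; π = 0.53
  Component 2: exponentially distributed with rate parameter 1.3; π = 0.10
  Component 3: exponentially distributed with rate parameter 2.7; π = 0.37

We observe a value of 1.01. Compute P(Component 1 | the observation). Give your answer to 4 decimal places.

0.6570

P(component k | x) = π_k·f_k(x) / marginal(x), where marginal(x) = Σ_j π_j·f_j(x).
Exponential densities:
  f_1 = 0.362634
  f_2 = 0.349715
  f_3 = 0.176621
Multiply by the mixture weights:
  π_1·f_1 = 0.53 × 0.362634 = 0.192196
  π_2·f_2 = 0.10 × 0.349715 = 0.0349715
  π_3·f_3 = 0.37 × 0.176621 = 0.0653498
Evidence: 0.192196 + 0.0349715 + 0.0653498 = 0.292518
So the posterior for Component 1 is 0.192196 / 0.292518 ≈ 0.6570.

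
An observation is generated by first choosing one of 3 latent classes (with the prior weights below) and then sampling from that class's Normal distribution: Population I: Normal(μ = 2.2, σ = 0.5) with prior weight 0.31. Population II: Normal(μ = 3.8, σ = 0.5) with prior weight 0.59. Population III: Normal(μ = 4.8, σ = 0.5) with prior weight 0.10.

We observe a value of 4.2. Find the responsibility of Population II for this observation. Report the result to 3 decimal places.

P(component k | x) = P(Z=k)·f_k(x) / marginal(x), where marginal(x) = Σ_j P(Z=j)·f_j(x).
Normal densities:
  f_I = 0.00026766
  f_II = 0.579383
  f_III = 0.388372
Weight by the priors:
  P(Z=I)·f_I = 0.31 × 0.00026766 = 8.29747e-05
  P(Z=II)·f_II = 0.59 × 0.579383 = 0.341836
  P(Z=III)·f_III = 0.10 × 0.388372 = 0.0388372
Marginal: 8.29747e-05 + 0.341836 + 0.0388372 = 0.380756
Responsibility of Population II: 0.341836 / 0.380756 ≈ 0.898

0.898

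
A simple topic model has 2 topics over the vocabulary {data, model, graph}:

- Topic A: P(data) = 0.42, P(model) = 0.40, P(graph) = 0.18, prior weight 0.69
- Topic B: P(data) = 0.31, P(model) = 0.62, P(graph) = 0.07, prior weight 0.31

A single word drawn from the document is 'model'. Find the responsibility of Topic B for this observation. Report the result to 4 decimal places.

The responsibility of component k is π_k f_k(x) divided by Σ_j π_j f_j(x).
Evaluate each component's likelihood at the observed value:
  f_A = 0.4
  f_B = 0.62
Unnormalised posteriors:
  π_A·f_A = 0.69 × 0.4 = 0.276
  π_B·f_B = 0.31 × 0.62 = 0.1922
Evidence: 0.276 + 0.1922 = 0.4682
Responsibility of Topic B: 0.1922 / 0.4682 ≈ 0.4105

0.4105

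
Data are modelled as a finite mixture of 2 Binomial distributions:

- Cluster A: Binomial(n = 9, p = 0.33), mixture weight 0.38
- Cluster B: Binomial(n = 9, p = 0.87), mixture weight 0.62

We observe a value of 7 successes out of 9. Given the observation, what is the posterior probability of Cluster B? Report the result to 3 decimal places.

0.982

Posterior ∝ prior × likelihood, so P(k | x) ∝ π_k f_k(x); normalise over all components.
Binomial probabilities:
  L_A = 0.00688731
  L_B = 0.229522
Prior × likelihood for each component:
  π_A·L_A = 0.38 × 0.00688731 = 0.00261718
  π_B·L_B = 0.62 × 0.229522 = 0.142304
Denominator: 0.00261718 + 0.142304 = 0.144921
P(Cluster B | 7 successes out of 9) ≈ 0.982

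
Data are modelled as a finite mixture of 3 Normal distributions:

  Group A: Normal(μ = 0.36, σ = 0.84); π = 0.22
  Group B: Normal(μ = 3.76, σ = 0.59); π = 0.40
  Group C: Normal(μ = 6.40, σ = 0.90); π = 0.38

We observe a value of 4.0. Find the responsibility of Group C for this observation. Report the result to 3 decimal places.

0.019

Posterior ∝ prior × likelihood, so P(k | x) ∝ w_k f_k(x); normalise over all components.
Normal densities:
  p_A = 3.97272e-05
  p_B = 0.622482
  p_C = 0.0126622
Prior × likelihood for each component:
  w_A·p_A = 0.22 × 3.97272e-05 = 8.73999e-06
  w_B·p_B = 0.40 × 0.622482 = 0.248993
  w_C·p_C = 0.38 × 0.0126622 = 0.00481164
Denominator: 8.73999e-06 + 0.248993 + 0.00481164 = 0.253813
Responsibility of Group C: 0.00481164 / 0.253813 ≈ 0.019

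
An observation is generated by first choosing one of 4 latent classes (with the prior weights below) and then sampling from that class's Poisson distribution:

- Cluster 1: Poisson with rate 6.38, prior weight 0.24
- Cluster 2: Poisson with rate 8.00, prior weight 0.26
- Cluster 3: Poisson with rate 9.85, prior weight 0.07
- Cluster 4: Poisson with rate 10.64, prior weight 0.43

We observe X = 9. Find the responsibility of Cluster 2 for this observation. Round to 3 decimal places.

The responsibility of component k is π_k f_k(x) divided by Σ_j π_j f_j(x).
Poisson probabilities:
  L_1 = e^(−6.38)·6.38^9/9! = 0.0818134
  L_2 = e^(−8.00)·8.00^9/9! = 0.124077
  L_3 = e^(−9.85)·9.85^9/9! = 0.126871
  L_4 = e^(−10.64)·10.64^9/9! = 0.115297
Weight by the priors:
  π_1·L_1 = 0.24 × 0.0818134 = 0.0196352
  π_2·L_2 = 0.26 × 0.124077 = 0.03226
  π_3·L_3 = 0.07 × 0.126871 = 0.00888097
  π_4·L_4 = 0.43 × 0.115297 = 0.0495777
Marginal: 0.0196352 + 0.03226 + 0.00888097 + 0.0495777 = 0.110354
P(Cluster 2 | the observation) = 0.03226 / 0.110354 ≈ 0.292

0.292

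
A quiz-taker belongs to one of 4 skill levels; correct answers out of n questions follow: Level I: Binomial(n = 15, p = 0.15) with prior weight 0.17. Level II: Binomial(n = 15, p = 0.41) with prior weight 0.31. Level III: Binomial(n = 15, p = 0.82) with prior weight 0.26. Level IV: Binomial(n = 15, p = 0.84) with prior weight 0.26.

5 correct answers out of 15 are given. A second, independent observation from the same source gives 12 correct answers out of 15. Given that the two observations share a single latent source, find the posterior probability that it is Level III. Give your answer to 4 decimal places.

0.0212

Posterior ∝ prior × likelihood, so P(k | x) ∝ w_k f_k(x); normalise over all components.
Since both observations come from the same component, the likelihood for component k is f_k(x₁)·f_k(x₂).
  L_I = [0.0448953] × [3.62546e-08] = 1.62766e-09
  L_II = [0.177826] × [0.0021085] = 0.000374946
  L_III = [3.97511e-05] × [0.245242] = 9.74866e-06
  L_IV = [1.38087e-05] × [0.229997] = 3.17596e-06
Prior × likelihood for each component:
  w_I·L_I = 0.17 × 1.62766e-09 = 2.76703e-10
  w_II·L_II = 0.31 × 0.000374946 = 0.000116233
  w_III·L_III = 0.26 × 9.74866e-06 = 2.53465e-06
  w_IV·L_IV = 0.26 × 3.17596e-06 = 8.25748e-07
Evidence: 2.76703e-10 + 0.000116233 + 2.53465e-06 + 8.25748e-07 = 0.000119594
P(Level III | x₁, x₂) = 2.53465e-06 / 0.000119594 ≈ 0.0212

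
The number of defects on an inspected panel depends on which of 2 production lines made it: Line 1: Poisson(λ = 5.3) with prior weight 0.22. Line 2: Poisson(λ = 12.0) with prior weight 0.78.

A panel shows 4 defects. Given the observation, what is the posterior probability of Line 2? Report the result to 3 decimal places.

0.103

The responsibility of component k is π_k f_k(x) divided by Σ_j π_j f_j(x).
Evaluate each component's likelihood at the observed value:
  L_1 = e^(−5.3)·5.3^4/4! = 0.164109
  L_2 = e^(−12.0)·12.0^4/4! = 0.0053086
Unnormalised posteriors:
  π_1·L_1 = 0.22 × 0.164109 = 0.0361039
  π_2·L_2 = 0.78 × 0.0053086 = 0.00414071
Denominator: 0.0361039 + 0.00414071 = 0.0402446
So the posterior for Line 2 is 0.00414071 / 0.0402446 ≈ 0.103.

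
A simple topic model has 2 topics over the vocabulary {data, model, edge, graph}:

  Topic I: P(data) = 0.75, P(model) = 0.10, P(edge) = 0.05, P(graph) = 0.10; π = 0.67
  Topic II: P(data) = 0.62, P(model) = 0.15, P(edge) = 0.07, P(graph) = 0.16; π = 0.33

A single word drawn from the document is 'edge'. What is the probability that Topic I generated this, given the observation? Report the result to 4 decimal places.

0.5919

By Bayes' theorem, P(k | x) = π_k f_k(x) / Σ_j π_j f_j(x).
Categorical probabilities:
  L_I = P(edge | comp) = 0.05
  L_II = P(edge | comp) = 0.07
Unnormalised posteriors:
  π_I·L_I = 0.67 × 0.05 = 0.0335
  π_II·L_II = 0.33 × 0.07 = 0.0231
Marginal: 0.0335 + 0.0231 = 0.0566
So the posterior for Topic I is 0.0335 / 0.0566 ≈ 0.5919.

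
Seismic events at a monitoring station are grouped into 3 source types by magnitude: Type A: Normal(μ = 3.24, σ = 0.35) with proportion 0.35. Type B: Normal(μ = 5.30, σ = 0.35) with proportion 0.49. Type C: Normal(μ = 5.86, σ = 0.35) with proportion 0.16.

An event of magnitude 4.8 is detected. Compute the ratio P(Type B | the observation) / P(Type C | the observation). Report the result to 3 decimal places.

The posterior odds equal the prior odds times the likelihood ratio: (w_i/w_j)·(f_i(x)/f_j(x)).
Evaluate each component's likelihood at the observed value:
  f_A = (1/(0.35·√(2π)))·exp(−(4.8−3.24)²/(2·0.35²)) = 1.139835·exp(-9.93306) = 5.5331e-05
  f_B = (1/(0.35·√(2π)))·exp(−(4.8−5.30)²/(2·0.35²)) = 1.139835·exp(-1.02041) = 0.410851
  f_C = (1/(0.35·√(2π)))·exp(−(4.8−5.86)²/(2·0.35²)) = 1.139835·exp(-4.58612) = 0.0116175
Odds = (0.49/0.16) × (0.410851/0.0116175) = 3.0625 × 35.3647 ≈ 108.304

108.304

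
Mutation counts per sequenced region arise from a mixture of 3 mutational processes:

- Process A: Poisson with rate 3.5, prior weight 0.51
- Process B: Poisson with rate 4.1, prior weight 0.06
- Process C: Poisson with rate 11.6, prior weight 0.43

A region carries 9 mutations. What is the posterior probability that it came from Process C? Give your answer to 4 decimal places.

0.9069

The responsibility of component k is π_k f_k(x) divided by Σ_j π_j f_j(x).
Poisson probabilities:
  L_A = e^(−3.5)·3.5^9/9! = 0.00655871
  L_B = e^(−4.1)·4.1^9/9! = 0.0149515
  L_C = e^(−11.6)·11.6^9/9! = 0.0960601
Weight by the priors:
  π_A·L_A = 0.51 × 0.00655871 = 0.00334494
  π_B·L_B = 0.06 × 0.0149515 = 0.000897089
  π_C·L_C = 0.43 × 0.0960601 = 0.0413058
Evidence: 0.00334494 + 0.000897089 + 0.0413058 = 0.0455479
P(Process C | the observation) = 0.0413058 / 0.0455479 ≈ 0.9069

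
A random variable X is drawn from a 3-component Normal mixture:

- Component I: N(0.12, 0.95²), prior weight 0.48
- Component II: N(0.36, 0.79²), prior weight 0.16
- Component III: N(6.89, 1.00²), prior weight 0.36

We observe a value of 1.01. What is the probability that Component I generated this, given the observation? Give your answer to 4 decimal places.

0.6929

Apply Bayes' rule: the posterior for each component is proportional to its prior times its likelihood at x.
Evaluate each component's likelihood at the observed value:
  L_I = 0.270771
  L_II = 0.359981
  L_III = 1.23929e-08
Weight by the priors:
  P(Z=I)·L_I = 0.48 × 0.270771 = 0.12997
  P(Z=II)·L_II = 0.16 × 0.359981 = 0.057597
  P(Z=III)·L_III = 0.36 × 1.23929e-08 = 4.46146e-09
Marginal: 0.12997 + 0.057597 + 4.46146e-09 = 0.187567
P(Component I | 1.01) = 0.12997 / 0.187567 ≈ 0.6929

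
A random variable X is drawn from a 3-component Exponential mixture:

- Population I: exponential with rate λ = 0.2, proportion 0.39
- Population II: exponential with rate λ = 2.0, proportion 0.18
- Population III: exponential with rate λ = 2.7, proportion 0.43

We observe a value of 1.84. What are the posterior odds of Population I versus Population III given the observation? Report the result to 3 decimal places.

Posterior odds = (π_i f_i(x)) / (π_j f_j(x)); the normalising sum cancels.
Component likelihoods at x = 1.84:
  L_I = 0.2·e^(−0.2·1.84) = 0.2·e^(−0.3680) = 0.138423
  L_II = 2.0·e^(−2.0·1.84) = 2.0·e^(−3.6800) = 0.0504459
  L_III = 2.7·e^(−2.7·1.84) = 2.7·e^(−4.9680) = 0.018784
Posterior odds = (π_I·L_I) / (π_III·L_III) = (0.39·0.138423) / (0.43·0.018784) = 0.0539851 / 0.00807713 ≈ 6.684

6.684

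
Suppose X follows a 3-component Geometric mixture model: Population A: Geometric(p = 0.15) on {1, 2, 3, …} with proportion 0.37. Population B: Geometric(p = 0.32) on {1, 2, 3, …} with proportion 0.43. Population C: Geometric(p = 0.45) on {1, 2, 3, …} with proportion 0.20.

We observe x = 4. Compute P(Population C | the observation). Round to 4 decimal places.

0.1622

By Bayes' theorem, P(k | x) = π_k f_k(x) / Σ_j π_j f_j(x).
Evaluate each component's likelihood at the observed value:
  L_A = 0.15·(1−0.15)^3 = 0.15·0.614125 = 0.0921187
  L_B = 0.32·(1−0.32)^3 = 0.32·0.314432 = 0.100618
  L_C = 0.45·(1−0.45)^3 = 0.45·0.166375 = 0.0748688
Prior × likelihood for each component:
  π_A·L_A = 0.37 × 0.0921187 = 0.0340839
  π_B·L_B = 0.43 × 0.100618 = 0.0432658
  π_C·L_C = 0.20 × 0.0748688 = 0.0149738
Evidence: 0.0340839 + 0.0432658 + 0.0149738 = 0.0923235
P(Population C | 4) = 0.0149738 / 0.0923235 ≈ 0.1622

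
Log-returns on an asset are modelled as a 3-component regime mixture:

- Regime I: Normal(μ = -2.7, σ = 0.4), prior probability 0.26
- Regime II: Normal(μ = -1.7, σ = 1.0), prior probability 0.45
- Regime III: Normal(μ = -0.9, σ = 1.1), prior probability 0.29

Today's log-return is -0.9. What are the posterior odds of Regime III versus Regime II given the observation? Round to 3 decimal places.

0.807

The posterior odds equal the prior odds times the likelihood ratio: (π_i/π_j)·(f_i(x)/f_j(x)).
Evaluate each component's likelihood at the observed value:
  p_I = (1/(0.4·√(2π)))·exp(−(-0.9−-2.7)²/(2·0.4²)) = 0.997356·exp(-10.12500) = 3.99594e-05
  p_II = (1/(1.0·√(2π)))·exp(−(-0.9−-1.7)²/(2·1.0²)) = 0.398942·exp(-0.32000) = 0.289692
  p_III = (1/(1.1·√(2π)))·exp(−(-0.9−-0.9)²/(2·1.1²)) = 0.362675·exp(-0.00000) = 0.362675
0.105176 / 0.130361 ≈ 0.807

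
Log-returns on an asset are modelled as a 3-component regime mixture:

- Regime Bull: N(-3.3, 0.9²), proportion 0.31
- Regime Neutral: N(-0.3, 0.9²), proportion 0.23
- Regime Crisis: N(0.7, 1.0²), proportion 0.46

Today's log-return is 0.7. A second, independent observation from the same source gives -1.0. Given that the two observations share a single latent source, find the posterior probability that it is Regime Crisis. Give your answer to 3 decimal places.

0.489

By Bayes' theorem, P(k | x) = w_k f_k(x) / Σ_j w_j f_j(x).
Since both observations come from the same component, the likelihood for component k is f_k(x₁)·f_k(x₂).
  p_Bull = [(1/(0.9·√(2π)))·exp(−(0.7−-3.3)²/(2·0.9²)) = 0.443269·exp(-9.87654) = 2.27688e-05] × [0.0169242] = 3.85343e-07
  p_Neutral = [(1/(0.9·√(2π)))·exp(−(0.7−-0.3)²/(2·0.9²)) = 0.443269·exp(-0.61728) = 0.239103] × [0.327572] = 0.0783234
  p_Crisis = [(1/(1.0·√(2π)))·exp(−(0.7−0.7)²/(2·1.0²)) = 0.398942·exp(-0.00000) = 0.398942] × [0.0940491] = 0.0375202
Unnormalised posteriors:
  w_Bull·p_Bull = 0.31 × 3.85343e-07 = 1.19456e-07
  w_Neutral·p_Neutral = 0.23 × 0.0783234 = 0.0180144
  w_Crisis·p_Crisis = 0.46 × 0.0375202 = 0.0172593
Sum: 1.19456e-07 + 0.0180144 + 0.0172593 = 0.0352738
P(Regime Crisis | x₁,x₂) = 0.0172593 / 0.0352738 ≈ 0.489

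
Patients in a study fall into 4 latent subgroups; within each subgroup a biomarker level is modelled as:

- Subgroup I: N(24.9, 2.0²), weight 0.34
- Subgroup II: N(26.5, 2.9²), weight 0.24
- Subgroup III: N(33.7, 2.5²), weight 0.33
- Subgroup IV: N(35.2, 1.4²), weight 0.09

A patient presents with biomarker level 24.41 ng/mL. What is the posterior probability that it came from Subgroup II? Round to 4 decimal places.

0.2788

P(component k | x) = π_k·f_k(x) / marginal(x), where marginal(x) = Σ_j π_j·f_j(x).
Evaluate each component's likelihood at the observed value:
  p_I = 0.193573
  p_II = 0.106103
  p_III = 0.000160125
  p_IV = 3.59936e-14
Prior × likelihood for each component:
  π_I·p_I = 0.34 × 0.193573 = 0.065815
  π_II·p_II = 0.24 × 0.106103 = 0.0254647
  π_III·p_III = 0.33 × 0.000160125 = 5.28412e-05
  π_IV·p_IV = 0.09 × 3.59936e-14 = 3.23942e-15
Marginal: 0.065815 + 0.0254647 + 5.28412e-05 + 3.23942e-15 = 0.0913325
So the posterior for Subgroup II is 0.0254647 / 0.0913325 ≈ 0.2788.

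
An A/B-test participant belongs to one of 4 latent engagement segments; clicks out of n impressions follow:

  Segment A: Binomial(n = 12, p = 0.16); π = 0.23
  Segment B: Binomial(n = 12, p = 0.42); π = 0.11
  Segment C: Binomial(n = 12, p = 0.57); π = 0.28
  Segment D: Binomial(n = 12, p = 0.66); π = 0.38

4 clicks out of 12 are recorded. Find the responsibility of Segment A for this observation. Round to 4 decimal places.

0.2905

P(component k | x) = π_k·f_k(x) / marginal(x), where marginal(x) = Σ_j π_j·f_j(x).
Component likelihoods at x = 4 clicks out of 12:
  f_A = 0.0804117
  f_B = 0.197254
  f_C = 0.0610734
  f_D = 0.0167731
Multiply by the mixture weights:
  π_A·f_A = 0.23 × 0.0804117 = 0.0184947
  π_B·f_B = 0.11 × 0.197254 = 0.021698
  π_C·f_C = 0.28 × 0.0610734 = 0.0171006
  π_D·f_D = 0.38 × 0.0167731 = 0.00637376
Sum: 0.0184947 + 0.021698 + 0.0171006 + 0.00637376 = 0.063667
P(Segment A | data) ≈ 0.2905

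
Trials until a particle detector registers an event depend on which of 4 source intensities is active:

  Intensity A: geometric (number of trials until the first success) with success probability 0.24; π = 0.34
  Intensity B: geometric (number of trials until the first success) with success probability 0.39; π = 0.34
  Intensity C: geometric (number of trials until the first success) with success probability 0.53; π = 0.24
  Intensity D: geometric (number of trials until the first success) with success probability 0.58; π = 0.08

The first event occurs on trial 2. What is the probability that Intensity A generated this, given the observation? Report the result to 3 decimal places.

0.279

The responsibility of component k is P(Z=k) f_k(x) divided by Σ_j P(Z=j) f_j(x).
Evaluate each component's likelihood at the observed value:
  L_A = 0.1824
  L_B = 0.2379
  L_C = 0.2491
  L_D = 0.2436
Unnormalised posteriors:
  P(Z=A)·L_A = 0.34 × 0.1824 = 0.062016
  P(Z=B)·L_B = 0.34 × 0.2379 = 0.080886
  P(Z=C)·L_C = 0.24 × 0.2491 = 0.059784
  P(Z=D)·L_D = 0.08 × 0.2436 = 0.019488
Denominator: 0.062016 + 0.080886 + 0.059784 + 0.019488 = 0.222174
Responsibility of Intensity A: 0.062016 / 0.222174 ≈ 0.279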